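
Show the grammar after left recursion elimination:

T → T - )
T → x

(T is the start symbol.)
T → x T'
T' → - ) T'
T' → ε

T is directly left-recursive. The standard transformation for
  A → A α₁ | ... | A α_m | β₁ | ... | β_n
is
  A  → β₁ A' | ... | β_n A'
  A' → α₁ A' | ... | α_m A' | ε

T → x becomes T → x T'
T → T - ) becomes T' → - ) T'
Add T' → ε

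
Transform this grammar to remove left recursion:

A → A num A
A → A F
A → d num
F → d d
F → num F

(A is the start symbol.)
A is directly left-recursive. The standard transformation for
  A → A α₁ | ... | A α_m | β₁ | ... | β_n
is
  A  → β₁ A' | ... | β_n A'
  A' → α₁ A' | ... | α_m A' | ε

A → d num becomes A → d num A'
A → A num A becomes A' → num A A'
A → A F becomes A' → F A'
Add A' → ε

Productions for other non-terminals are unchanged:
  F → d d
  F → num F

Resulting grammar:
A → d num A'
A' → num A A'
A' → F A'
A' → ε
F → d d
F → num F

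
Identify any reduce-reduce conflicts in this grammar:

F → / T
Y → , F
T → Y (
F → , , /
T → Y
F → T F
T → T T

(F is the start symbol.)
Augment with F' → F and build the canonical LR(0) collection (I0 = CLOSURE({[F' → . F]}), then GOTO on every symbol after a dot until no new states appear). It has 15 states:
  I0: { [F → . , , /], [F → . / T], [F → . T F], [F' → . F], [T → . T T], [T → . Y (], [T → . Y], [Y → . , F] }  — shift
  I1: { [F → , . , /], [F → . , , /], [F → . / T], [F → . T F], [T → . T T], [T → . Y (], [T → . Y], [Y → , . F], [Y → . , F] }  — shift
  I2: { [F → / . T], [T → . T T], [T → . Y (], [T → . Y], [Y → . , F] }  — shift
  I3: { [F' → F .] }  — accept
  I4: { [F → . , , /], [F → . / T], [F → . T F], [F → T . F], [T → . T T], [T → . Y (], [T → . Y], [T → T . T], [Y → . , F] }  — shift
  I5: { [T → Y . (], [T → Y .] }  — shift, reduce
  I6: { [T → Y ( .] }  — reduce
  I7: { [F → T F .] }  — reduce
  I8: { [F → . , , /], [F → . / T], [F → . T F], [F → T . F], [T → . T T], [T → . Y (], [T → . Y], [T → T . T], [T → T T .], [Y → . , F] }  — shift, reduce
  I9: { [F → . , , /], [F → . / T], [F → . T F], [T → . T T], [T → . Y (], [T → . Y], [Y → , . F], [Y → . , F] }  — shift
  I10: { [F → / T .], [T → . T T], [T → . Y (], [T → . Y], [T → T . T], [Y → . , F] }  — shift, reduce
  I11: { [T → . T T], [T → . Y (], [T → . Y], [T → T . T], [T → T T .], [Y → . , F] }  — shift, reduce
  I12: { [Y → , F .] }  — reduce
  I13: { [F → , , . /], [F → , . , /], [F → . , , /], [F → . / T], [F → . T F], [T → . T T], [T → . Y (], [T → . Y], [Y → , . F], [Y → . , F] }  — shift
  I14: { [F → , , / .], [F → / . T], [T → . T T], [T → . Y (], [T → . Y], [Y → . , F] }  — shift, reduce

No state contains more than one complete item.

Answer: No reduce-reduce conflicts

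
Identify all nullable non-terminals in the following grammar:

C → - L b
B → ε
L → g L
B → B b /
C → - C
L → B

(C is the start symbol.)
{ 'B', 'L' }

A non-terminal is nullable if it can derive ε (the empty string): either it has an ε-production, or it has a production whose right-hand side consists entirely of nullable non-terminals.

ε-productions: B → ε
So B is immediately nullable.
L → B: every symbol on the right is nullable, so L is nullable too.
No further non-terminal can be added: every production for the remaining non-terminals contains a terminal or a non-nullable non-terminal.
Nullable = { 'B', 'L' }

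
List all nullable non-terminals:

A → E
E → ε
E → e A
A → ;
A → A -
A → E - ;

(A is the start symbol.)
ε-productions: E → ε
So E is immediately nullable.
A → E: every symbol on the right is nullable, so A is nullable too.
Every non-terminal is now nullable.
Nullable = { 'A', 'E' }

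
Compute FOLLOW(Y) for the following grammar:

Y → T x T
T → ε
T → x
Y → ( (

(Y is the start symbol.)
{ $ }

Y is the start symbol, so $ ∈ FOLLOW(Y).
Y does not occur on any right-hand side.

Taking the union: FOLLOW(Y) = { $ }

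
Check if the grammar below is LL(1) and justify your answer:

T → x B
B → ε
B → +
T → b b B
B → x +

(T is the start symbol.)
Yes, the grammar is LL(1).

Relevant sets:
  FOLLOW(B) = { $ }

For T:
  PREDICT(T → x B) = { 'x' }
  PREDICT(T → b b B) = { 'b' }
For B:
  PREDICT(B → ε) = { $ }
  PREDICT(B → '+') = { '+' }
  PREDICT(B → x '+') = { 'x' }

All predict sets are disjoint. The grammar IS LL(1).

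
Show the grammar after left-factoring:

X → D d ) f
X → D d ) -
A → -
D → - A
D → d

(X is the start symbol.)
Left-factoring transforms A → αβ₁ | αβ₂ into A → αA' and A' → β₁ | β₂
(α is the longest common prefix among the alternatives). Repeat until
no nonterminal has two alternatives with a common prefix.

Round 1: X has alternatives sharing prefix 'D d )'. Introduce X': X → D d ) X'
  Add: X' → f
  Add: X' → -

No remaining common prefixes — done.

Resulting grammar:
X → D d ) X'
X' → f
X' → -
A → -
D → - A
D → d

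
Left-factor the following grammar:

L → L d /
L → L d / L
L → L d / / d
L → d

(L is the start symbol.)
Left-factoring transforms A → αβ₁ | αβ₂ into A → αA' and A' → β₁ | β₂
(α is the longest common prefix among the alternatives). Repeat until
no nonterminal has two alternatives with a common prefix.

Round 1: L has alternatives sharing prefix 'L d /'. Introduce L': L → L d / L'
  Add: L' → ε
  Add: L' → L
  Add: L' → / d

No remaining common prefixes — done.

Resulting grammar:
L → L d / L'
L' → ε
L' → L
L' → / d
L → d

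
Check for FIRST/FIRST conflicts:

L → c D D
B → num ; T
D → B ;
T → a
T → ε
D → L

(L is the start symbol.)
FIRST sets of the non-terminals at (or reachable through a nullable prefix from) the front of some alternative:
  FIRST(B) = { 'num' }
  FIRST(L) = { 'c' }

Productions for D:
  D → B ;: FIRST = { 'num' }
  D → L: FIRST = { 'c' }
Productions for T:
  T → a: FIRST = { 'a' }
  T → ε: FIRST = { ε }
L, B have only one production, so no FIRST/FIRST conflict is possible there.

All alternatives of each non-terminal have pairwise disjoint FIRST sets.

Answer: No FIRST/FIRST conflicts.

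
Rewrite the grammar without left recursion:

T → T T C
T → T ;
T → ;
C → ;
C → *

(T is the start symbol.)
T → ; T'
T' → T C T'
T' → ; T'
T' → ε
C → ;
C → *

T is directly left-recursive. The standard transformation for
  A → A α₁ | ... | A α_m | β₁ | ... | β_n
is
  A  → β₁ A' | ... | β_n A'
  A' → α₁ A' | ... | α_m A' | ε

T → ; becomes T → ; T'
T → T T C becomes T' → T C T'
T → T ; becomes T' → ; T'
Add T' → ε

Productions for other non-terminals are unchanged:
  C → ;
  C → *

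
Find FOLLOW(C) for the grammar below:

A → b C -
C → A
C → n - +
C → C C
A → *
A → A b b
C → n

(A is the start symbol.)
To compute FOLLOW(C), find every occurrence of C on a right-hand side N → α C β: add FIRST(β) \ {ε}, and if β is empty or nullable also add FOLLOW(N). Iterate to a fixed point.

In A → b C -: C is followed by '-', add FIRST('-') \ {ε} = { '-' }
In C → C C: C is followed by C, add FIRST(C) \ {ε} = { '*', 'b', 'n' }
In C → C C: C is at the end; this adds FOLLOW(C) to itself — nothing new

Taking the union: FOLLOW(C) = { '*', '-', 'b', 'n' }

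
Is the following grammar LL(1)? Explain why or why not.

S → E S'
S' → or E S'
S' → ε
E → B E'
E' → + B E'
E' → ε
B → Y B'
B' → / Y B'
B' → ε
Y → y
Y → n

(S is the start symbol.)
A grammar is LL(1) if for each non-terminal N with multiple productions, the predict sets of those productions are pairwise disjoint, where PREDICT(N → α) = (FIRST(α) \ {ε}) ∪ (FOLLOW(N) if α ⇒* ε).

Relevant sets:
  FOLLOW(S') = { $ }
  FOLLOW(E') = { $, 'or' }
  FOLLOW(B') = { $, '+', 'or' }

For S':
  PREDICT(S' → or E S') = { 'or' }
  PREDICT(S' → ε) = { $ }
For E':
  PREDICT(E' → '+' B E') = { '+' }
  PREDICT(E' → ε) = { $, 'or' }
For B':
  PREDICT(B' → '/' Y B') = { '/' }
  PREDICT(B' → ε) = { $, '+', 'or' }
For Y:
  PREDICT(Y → y) = { 'y' }
  PREDICT(Y → n) = { 'n' }
S, E, B have a single production, so nothing to check there.

All predict sets are disjoint. The grammar IS LL(1).

Answer: Yes, the grammar is LL(1).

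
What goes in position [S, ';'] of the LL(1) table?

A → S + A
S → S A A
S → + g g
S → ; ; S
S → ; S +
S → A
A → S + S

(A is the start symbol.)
To find M[S, ';'], we find productions for S where ';' is in the predict set (PREDICT(N → α) = (FIRST(α) \ {ε}) ∪ (FOLLOW(N) if α ⇒* ε)).

Relevant sets:
  FIRST(S) = { '+', ';' }
  FIRST(A) = { '+', ';' }

S → S A A: PREDICT = { '+', ';' }
  ';' is in predict set, so this production goes in M[S, ';']
S → + g g: PREDICT = { '+' }
S → ; ; S: PREDICT = { ';' }
  ';' is in predict set, so this production goes in M[S, ';']
S → ; S +: PREDICT = { ';' }
  ';' is in predict set, so this production goes in M[S, ';']
S → A: PREDICT = { '+', ';' }
  ';' is in predict set, so this production goes in M[S, ';']

M[S, ';'] = S → S A A, S → ; ; S, S → ; S +, S → A  (a multiply-defined cell — the grammar is not LL(1))

Answer: S → S A A, S → ; ; S, S → ; S +, S → A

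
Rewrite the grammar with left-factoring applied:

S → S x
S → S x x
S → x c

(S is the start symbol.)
Left-factoring transforms A → αβ₁ | αβ₂ into A → αA' and A' → β₁ | β₂
(α is the longest common prefix among the alternatives). Repeat until
no nonterminal has two alternatives with a common prefix.

Round 1: S has alternatives sharing prefix 'S x'. Introduce S': S → S x S'
  Add: S' → ε
  Add: S' → x

No remaining common prefixes — done.

Resulting grammar:
S → S x S'
S' → ε
S' → x
S → x c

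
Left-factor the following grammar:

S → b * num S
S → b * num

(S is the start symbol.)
S → b * num S'
S' → S
S' → ε

Left-factoring transforms A → αβ₁ | αβ₂ into A → αA' and A' → β₁ | β₂
(α is the longest common prefix among the alternatives). Repeat until
no nonterminal has two alternatives with a common prefix.

Round 1: S has alternatives sharing prefix 'b * num'. Introduce S': S → b * num S'
  Add: S' → S
  Add: S' → ε

No remaining common prefixes — done.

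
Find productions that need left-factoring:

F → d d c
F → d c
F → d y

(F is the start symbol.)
Yes, F has productions with common prefix 'd'

Left-factoring is needed when two productions for the same non-terminal
share a common prefix on the right-hand side.

Productions for F:
  F → d d c
  F → d c
  F → d y

Found common prefix 'd' in productions for F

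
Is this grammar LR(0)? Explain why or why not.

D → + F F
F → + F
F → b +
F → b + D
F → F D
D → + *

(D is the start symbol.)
No. Shift-reduce conflict between [F → b + .] and [D → . + *]

Augment with D' → D and build the canonical LR(0) collection (I0 = CLOSURE({[D' → . D]}), then GOTO on every symbol after a dot until no new states appear). It has 14 states:
  I0: { [D → . + *], [D → . + F F], [D' → . D] }  — shift
  I1: { [D → + . *], [D → + . F F], [F → . + F], [F → . F D], [F → . b + D], [F → . b +] }  — shift
  I2: { [D' → D .] }  — accept
  I3: { [D → + * .] }  — reduce
  I4: { [F → + . F], [F → . + F], [F → . F D], [F → . b + D], [F → . b +] }  — shift
  I5: { [D → + F . F], [D → . + *], [D → . + F F], [F → . + F], [F → . F D], [F → . b + D], [F → . b +], [F → F . D] }  — shift
  I6: { [F → b . + D], [F → b . +] }  — shift
  I7: { [D → . + *], [D → . + F F], [F → b + . D], [F → b + .] }  — shift, reduce
  I8: { [F → b + D .] }  — reduce
  I9: { [D → + . *], [D → + . F F], [F → + . F], [F → . + F], [F → . F D], [F → . b + D], [F → . b +] }  — shift
  I10: { [F → F D .] }  — reduce
  I11: { [D → + F F .], [D → . + *], [D → . + F F], [F → F . D] }  — shift, reduce
  I12: { [D → + F . F], [D → . + *], [D → . + F F], [F → + F .], [F → . + F], [F → . F D], [F → . b + D], [F → . b +], [F → F . D] }  — shift, reduce
  I13: { [D → . + *], [D → . + F F], [F → + F .], [F → F . D] }  — shift, reduce

Conflict in state I7:
  Shift-reduce conflict between [F → b + .] and [D → . + *]
So the grammar is NOT LR(0).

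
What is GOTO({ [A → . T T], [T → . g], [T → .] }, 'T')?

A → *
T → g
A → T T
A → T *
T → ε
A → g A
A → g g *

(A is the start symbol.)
GOTO(I, 'T') = CLOSURE({ [A → αX.β] : [A → α.Xβ] ∈ I, X = 'T' })

Items with dot before 'T', with the dot advanced:
  [A → . T T] → [A → T . T]
Closure of the advanced items:
  [A → T . T] has the dot before T: add [T → . g], [T → .]

GOTO = { [A → T . T], [T → . g], [T → .] }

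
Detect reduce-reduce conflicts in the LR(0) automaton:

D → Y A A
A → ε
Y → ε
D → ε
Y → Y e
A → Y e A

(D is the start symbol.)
Yes — I0: [D → .] vs [Y → .]; I2: [A → .] vs [Y → .]; I3: [A → .] vs [Y → .]; I6: [A → .] vs [Y → .]

A reduce-reduce conflict occurs when an LR(0) state has two complete items [A → α .] and [B → β .] — both call for a reduction, and with no lookahead the parser cannot choose between them.

Augment with D' → D and build the canonical LR(0) collection (I0 = CLOSURE({[D' → . D]}), then GOTO on every symbol after a dot until no new states appear). It has 9 states:
  I0: { [D → . Y A A], [D → .], [D' → . D], [Y → . Y e], [Y → .] }  — 2 reduces
  I1: { [D' → D .] }  — accept
  I2: { [A → . Y e A], [A → .], [D → Y . A A], [Y → . Y e], [Y → .], [Y → Y . e] }  — shift, 2 reduces
  I3: { [A → . Y e A], [A → .], [D → Y A . A], [Y → . Y e], [Y → .] }  — 2 reduces
  I4: { [A → Y . e A], [Y → Y . e] }  — shift
  I5: { [Y → Y e .] }  — reduce
  I6: { [A → . Y e A], [A → .], [A → Y e . A], [Y → . Y e], [Y → .], [Y → Y e .] }  — 3 reduces
  I7: { [A → Y e A .] }  — reduce
  I8: { [D → Y A A .] }  — reduce

I0 contains complete items [D → .], [Y → .] — reduce-reduce conflict.
I2 contains complete items [A → .], [Y → .] — reduce-reduce conflict.
I3 contains complete items [A → .], [Y → .] — reduce-reduce conflict.
I6 contains complete items [A → .], [Y → .], [Y → Y e .] — reduce-reduce conflict.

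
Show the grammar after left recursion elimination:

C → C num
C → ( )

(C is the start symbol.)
C → ( ) C'
C' → num C'
C' → ε

C is directly left-recursive. The standard transformation for
  A → A α₁ | ... | A α_m | β₁ | ... | β_n
is
  A  → β₁ A' | ... | β_n A'
  A' → α₁ A' | ... | α_m A' | ε

C → ( ) becomes C → ( ) C'
C → C num becomes C' → num C'
Add C' → ε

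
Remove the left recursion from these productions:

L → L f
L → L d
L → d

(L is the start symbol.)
L → d L'
L' → f L'
L' → d L'
L' → ε

L is directly left-recursive. The standard transformation for
  A → A α₁ | ... | A α_m | β₁ | ... | β_n
is
  A  → β₁ A' | ... | β_n A'
  A' → α₁ A' | ... | α_m A' | ε

L → d becomes L → d L'
L → L f becomes L' → f L'
L → L d becomes L' → d L'
Add L' → ε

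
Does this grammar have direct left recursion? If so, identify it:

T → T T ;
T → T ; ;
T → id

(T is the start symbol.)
T → T T ;: LEFT RECURSIVE (starts with T)
T → T ; ;: LEFT RECURSIVE (starts with T)
T → id: starts with id

The grammar has direct left recursion on: T.

Answer: Yes, T is left-recursive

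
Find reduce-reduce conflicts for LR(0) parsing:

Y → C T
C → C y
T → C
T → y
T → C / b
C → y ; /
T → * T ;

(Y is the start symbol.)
Yes — I9: [C → C y .] vs [T → y .]

A reduce-reduce conflict occurs when an LR(0) state has two complete items [A → α .] and [B → β .] — both call for a reduction, and with no lookahead the parser cannot choose between them.

Augment with Y' → Y and build the canonical LR(0) collection (I0 = CLOSURE({[Y' → . Y]}), then GOTO on every symbol after a dot until no new states appear). It has 16 states:
  I0: { [C → . C y], [C → . y ; /], [Y → . C T], [Y' → . Y] }  — shift
  I1: { [C → . C y], [C → . y ; /], [C → C . y], [T → . * T ;], [T → . C / b], [T → . C], [T → . y], [Y → C . T] }  — shift
  I2: { [Y' → Y .] }  — accept
  I3: { [C → y . ; /] }  — shift
  I4: { [C → y ; . /] }  — shift
  I5: { [C → y ; / .] }  — reduce
  I6: { [C → . C y], [C → . y ; /], [T → * . T ;], [T → . * T ;], [T → . C / b], [T → . C], [T → . y] }  — shift
  I7: { [C → C . y], [T → C . / b], [T → C .] }  — shift, reduce
  I8: { [Y → C T .] }  — reduce
  I9: { [C → C y .], [C → y . ; /], [T → y .] }  — shift, 2 reduces
  I10: { [T → C / . b] }  — shift
  I11: { [C → C y .] }  — reduce
  I12: { [T → C / b .] }  — reduce
  I13: { [T → * T . ;] }  — shift
  I14: { [C → y . ; /], [T → y .] }  — shift, reduce
  I15: { [T → * T ; .] }  — reduce

I9 contains complete items [C → C y .], [T → y .] — reduce-reduce conflict.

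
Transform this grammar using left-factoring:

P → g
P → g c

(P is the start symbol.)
P → g P'
P' → ε
P' → c

Left-factoring transforms A → αβ₁ | αβ₂ into A → αA' and A' → β₁ | β₂
(α is the longest common prefix among the alternatives). Repeat until
no nonterminal has two alternatives with a common prefix.

Round 1: P has alternatives sharing prefix 'g'. Introduce P': P → g P'
  Add: P' → ε
  Add: P' → c

No remaining common prefixes — done.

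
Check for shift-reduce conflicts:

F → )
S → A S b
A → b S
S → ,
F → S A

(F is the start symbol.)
A shift-reduce conflict occurs when an LR(0) state has both:
  - a complete (reduce) item [A → α .] (dot at the end), and
  - a shift item [B → β . c γ] (dot before a terminal).

Augment with F' → F and build the canonical LR(0) collection (I0 = CLOSURE({[F' → . F]}), then GOTO on every symbol after a dot until no new states appear). It has 11 states:
  I0: { [A → . b S], [F → . )], [F → . S A], [F' → . F], [S → . ,], [S → . A S b] }  — shift
  I1: { [F → ) .] }  — reduce
  I2: { [S → , .] }  — reduce
  I3: { [A → . b S], [S → . ,], [S → . A S b], [S → A . S b] }  — shift
  I4: { [F' → F .] }  — accept
  I5: { [A → . b S], [F → S . A] }  — shift
  I6: { [A → . b S], [A → b . S], [S → . ,], [S → . A S b] }  — shift
  I7: { [A → b S .] }  — reduce
  I8: { [F → S A .] }  — reduce
  I9: { [S → A S . b] }  — shift
  I10: { [S → A S b .] }  — reduce

No state contains both a complete item and a shift item.

Answer: No shift-reduce conflicts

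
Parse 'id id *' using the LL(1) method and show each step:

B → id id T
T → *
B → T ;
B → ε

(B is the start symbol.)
Stack is shown with the top on the left.

Stack      Input      Action
----------------------------
B $        id id * $  output B → id id T
id id T $  id id * $  match 'id'
id T $     id * $     match 'id'
T $        * $        output T → *
* $        * $        match '*'
$          $          accept

The string is accepted.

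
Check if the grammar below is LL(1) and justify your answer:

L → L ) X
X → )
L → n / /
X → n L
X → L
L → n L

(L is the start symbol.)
No. Predict set conflict for L: { 'n' }

Relevant sets:
  FIRST(L) = { 'n' }

For L:
  PREDICT(L → L ')' X) = { 'n' }
  PREDICT(L → n '/' '/') = { 'n' }
  PREDICT(L → n L) = { 'n' }
For X:
  PREDICT(X → ')') = { ')' }
  PREDICT(X → n L) = { 'n' }
  PREDICT(X → L) = { 'n' }

Conflict found: Predict set conflict for L: { 'n' }
The grammar is NOT LL(1).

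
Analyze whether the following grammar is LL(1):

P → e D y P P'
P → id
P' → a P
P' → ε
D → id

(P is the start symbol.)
A grammar is LL(1) if for each non-terminal N with multiple productions, the predict sets of those productions are pairwise disjoint, where PREDICT(N → α) = (FIRST(α) \ {ε}) ∪ (FOLLOW(N) if α ⇒* ε).

Relevant sets:
  FOLLOW(P') = { $, 'a' }

For P:
  PREDICT(P → e D y P P') = { 'e' }
  PREDICT(P → id) = { 'id' }
For P':
  PREDICT(P' → a P) = { 'a' }
  PREDICT(P' → ε) = { $, 'a' }
D has a single production, so nothing to check there.

Conflict found: Predict set conflict for P': { 'a' }
The grammar is NOT LL(1).

Answer: No. Predict set conflict for P': { 'a' }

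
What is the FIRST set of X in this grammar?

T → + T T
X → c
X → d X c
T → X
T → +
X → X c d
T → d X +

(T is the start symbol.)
{ 'c', 'd' }

To compute FIRST(X), examine every production with X on the left-hand side, reading each right-hand side left to right until a non-nullable symbol is reached.

From X → c:
  - c is a terminal: add 'c' and stop
From X → d X c:
  - d is a terminal: add 'd' and stop
From X → X c d:
  - X is the symbol being defined: contributes nothing new
    X is not nullable, so stop

Collecting: FIRST(X) = { 'c', 'd' }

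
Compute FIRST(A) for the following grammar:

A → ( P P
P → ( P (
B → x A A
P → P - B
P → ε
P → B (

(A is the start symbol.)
From A → ( P P:
  - '(' is a terminal: add '(' and stop

Collecting: FIRST(A) = { '(' }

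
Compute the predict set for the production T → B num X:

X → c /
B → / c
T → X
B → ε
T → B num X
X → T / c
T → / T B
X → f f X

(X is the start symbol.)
PREDICT(T → B num X) = (FIRST(RHS) \ {ε}) ∪ (FOLLOW(T) if ε ∈ FIRST(RHS), i.e. RHS ⇒* ε)
FIRST(B) = { '/', ε }
FIRST(B num X) = { '/', 'num' }
ε ∉ FIRST(B num X), so FOLLOW(T) is not added.
PREDICT(T → B num X) = { '/', 'num' }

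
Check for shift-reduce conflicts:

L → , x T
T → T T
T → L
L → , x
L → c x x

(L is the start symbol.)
Yes — I6: [L → , x .] vs [L → . , x]; I8: [L → , x T .] vs [L → . , x]; I9: [T → T T .] vs [L → . , x]

Augment with L' → L and build the canonical LR(0) collection (I0 = CLOSURE({[L' → . L]}), then GOTO on every symbol after a dot until no new states appear). It has 10 states:
  I0: { [L → . , x T], [L → . , x], [L → . c x x], [L' → . L] }  — shift
  I1: { [L → , . x T], [L → , . x] }  — shift
  I2: { [L' → L .] }  — accept
  I3: { [L → c . x x] }  — shift
  I4: { [L → c x . x] }  — shift
  I5: { [L → c x x .] }  — reduce
  I6: { [L → , x . T], [L → , x .], [L → . , x T], [L → . , x], [L → . c x x], [T → . L], [T → . T T] }  — shift, reduce
  I7: { [T → L .] }  — reduce
  I8: { [L → , x T .], [L → . , x T], [L → . , x], [L → . c x x], [T → . L], [T → . T T], [T → T . T] }  — shift, reduce
  I9: { [L → . , x T], [L → . , x], [L → . c x x], [T → . L], [T → . T T], [T → T . T], [T → T T .] }  — shift, reduce

I6 contains reduce item [L → , x .] and shift items [L → . , x], [L → . , x T], [L → . c x x] — shift-reduce conflict.
I8 contains reduce item [L → , x T .] and shift items [L → . , x], [L → . , x T], [L → . c x x] — shift-reduce conflict.
I9 contains reduce item [T → T T .] and shift items [L → . , x], [L → . , x T], [L → . c x x] — shift-reduce conflict.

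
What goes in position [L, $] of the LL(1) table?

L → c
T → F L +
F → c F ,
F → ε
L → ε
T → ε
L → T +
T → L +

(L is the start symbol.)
To find M[L, $], we find productions for L where $ is in the predict set (PREDICT(N → α) = (FIRST(α) \ {ε}) ∪ (FOLLOW(N) if α ⇒* ε)).

Relevant sets:
  FIRST(T) = { '+', 'c', ε }
  FOLLOW(L) = { $, '+' }

L → c: PREDICT = { 'c' }
L → ε: PREDICT = { $, '+' }
  $ is in predict set, so this production goes in M[L, $]
L → T +: PREDICT = { '+', 'c' }

M[L, $] = L → ε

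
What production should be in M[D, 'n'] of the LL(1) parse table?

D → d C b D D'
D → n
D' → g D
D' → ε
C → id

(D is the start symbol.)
D → n

To find M[D, 'n'], we find productions for D where 'n' is in the predict set (PREDICT(N → α) = (FIRST(α) \ {ε}) ∪ (FOLLOW(N) if α ⇒* ε)).

D → d C b D D': PREDICT = { 'd' }
D → n: PREDICT = { 'n' }
  'n' is in predict set, so this production goes in M[D, 'n']

M[D, 'n'] = D → n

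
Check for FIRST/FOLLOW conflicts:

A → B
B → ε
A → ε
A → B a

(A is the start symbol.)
No FIRST/FOLLOW conflicts.

A FIRST/FOLLOW conflict occurs when a non-terminal N has a nullable alternative N → β (β ⇒* ε) and another alternative N → α with FIRST(α) ∩ FOLLOW(N) ≠ ∅: on such a lookahead the parser cannot decide between expanding α and letting N vanish via β.

Nullable non-terminals: A, B.
FIRST sets used below: FIRST(B) = { ε }

A: nullable alternative(s) A → B, A → ε; FOLLOW(A) = { $ }
  A → B: FIRST \ {ε} = { } — disjoint from FOLLOW(A)
  A → ε: FIRST \ {ε} = { } — disjoint from FOLLOW(A)
  A → B a: FIRST \ {ε} = { 'a' } — disjoint from FOLLOW(A)
B has a nullable alternative but only one production, so nothing to check.

No FIRST/FOLLOW conflicts found.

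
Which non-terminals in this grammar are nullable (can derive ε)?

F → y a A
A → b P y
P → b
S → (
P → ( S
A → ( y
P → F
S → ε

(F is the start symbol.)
{ 'S' }

ε-productions: S → ε
So S is immediately nullable.
No further non-terminal can be added: every production for the remaining non-terminals contains a terminal or a non-nullable non-terminal.
Nullable = { 'S' }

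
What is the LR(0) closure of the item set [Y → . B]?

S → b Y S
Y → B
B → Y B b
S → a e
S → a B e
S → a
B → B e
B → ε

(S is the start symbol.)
{ [B → . B e], [B → . Y B b], [B → .], [Y → . B] }

To compute CLOSURE, for each item [A → α.Bβ] where B is a non-terminal, add [B → .γ] for all productions B → γ; repeat for the newly added items until nothing changes.

Start with: [Y → . B]
  [Y → . B] has the dot before B: add [B → . Y B b], [B → . B e], [B → .]
  [B → . Y B b] has the dot before Y: all Y-items already present
No further items can be added.

CLOSURE = { [B → . B e], [B → . Y B b], [B → .], [Y → . B] }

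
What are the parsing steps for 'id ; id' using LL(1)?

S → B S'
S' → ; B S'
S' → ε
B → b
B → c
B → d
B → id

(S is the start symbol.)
Stack is shown with the top on the left.

Stack     Input      Action
---------------------------
S $       id ; id $  output S → B S'
B S' $    id ; id $  output B → id
id S' $   id ; id $  match 'id'
S' $      ; id $     output S' → ; B S'
; B S' $  ; id $     match ';'
B S' $    id $       output B → id
id S' $   id $       match 'id'
S' $      $          output S' → ε
$         $          accept

The string is accepted.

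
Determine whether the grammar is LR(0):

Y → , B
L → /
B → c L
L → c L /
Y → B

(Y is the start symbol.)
Yes, the grammar is LR(0)

A grammar is LR(0) if no state in the canonical LR(0) collection has:
  - both a shift item (dot before a terminal) and a complete item (shift-reduce conflict), or
  - two or more complete items (reduce-reduce conflict; the accept item [Y' → Y .] counts as a complete item here).

Augment with Y' → Y and build the canonical LR(0) collection (I0 = CLOSURE({[Y' → . Y]}), then GOTO on every symbol after a dot until no new states appear). It has 11 states:
  I0: { [B → . c L], [Y → . , B], [Y → . B], [Y' → . Y] }  — shift
  I1: { [B → . c L], [Y → , . B] }  — shift
  I2: { [Y → B .] }  — reduce
  I3: { [Y' → Y .] }  — accept
  I4: { [B → c . L], [L → . /], [L → . c L /] }  — shift
  I5: { [L → / .] }  — reduce
  I6: { [B → c L .] }  — reduce
  I7: { [L → . /], [L → . c L /], [L → c . L /] }  — shift
  I8: { [L → c L . /] }  — shift
  I9: { [L → c L / .] }  — reduce
  I10: { [Y → , B .] }  — reduce

Every state is either a pure shift/goto state or contains exactly one complete item and nothing to shift — no conflicts. The grammar is LR(0).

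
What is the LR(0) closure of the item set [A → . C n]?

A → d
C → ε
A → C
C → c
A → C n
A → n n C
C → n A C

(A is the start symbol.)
Start with: [A → . C n]
  [A → . C n] has the dot before C: add [C → .], [C → . c], [C → . n A C]
No further items can be added.

CLOSURE = { [A → . C n], [C → . c], [C → . n A C], [C → .] }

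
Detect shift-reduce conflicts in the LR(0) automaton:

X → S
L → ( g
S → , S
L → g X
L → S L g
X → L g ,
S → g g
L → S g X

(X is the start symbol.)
Augment with X' → X and build the canonical LR(0) collection (I0 = CLOSURE({[X' → . X]}), then GOTO on every symbol after a dot until no new states appear). It has 20 states:
  I0: { [L → . ( g], [L → . S L g], [L → . S g X], [L → . g X], [S → . , S], [S → . g g], [X → . L g ,], [X → . S], [X' → . X] }  — shift
  I1: { [L → ( . g] }  — shift
  I2: { [S → , . S], [S → . , S], [S → . g g] }  — shift
  I3: { [X → L . g ,] }  — shift
  I4: { [L → . ( g], [L → . S L g], [L → . S g X], [L → . g X], [L → S . L g], [L → S . g X], [S → . , S], [S → . g g], [X → S .] }  — shift, reduce
  I5: { [X' → X .] }  — accept
  I6: { [L → . ( g], [L → . S L g], [L → . S g X], [L → . g X], [L → g . X], [S → . , S], [S → . g g], [S → g . g], [X → . L g ,], [X → . S] }  — shift
  I7: { [L → g X .] }  — reduce
  I8: { [L → . ( g], [L → . S L g], [L → . S g X], [L → . g X], [L → g . X], [S → . , S], [S → . g g], [S → g . g], [S → g g .], [X → . L g ,], [X → . S] }  — shift, reduce
  I9: { [L → S L . g] }  — shift
  I10: { [L → . ( g], [L → . S L g], [L → . S g X], [L → . g X], [L → S . L g], [L → S . g X], [S → . , S], [S → . g g] }  — shift
  I11: { [L → . ( g], [L → . S L g], [L → . S g X], [L → . g X], [L → S g . X], [L → g . X], [S → . , S], [S → . g g], [S → g . g], [X → . L g ,], [X → . S] }  — shift
  I12: { [L → S g X .], [L → g X .] }  — 2 reduces
  I13: { [L → S L g .] }  — reduce
  I14: { [X → L g . ,] }  — shift
  I15: { [X → L g , .] }  — reduce
  I16: { [S → , S .] }  — reduce
  I17: { [S → g . g] }  — shift
  I18: { [S → g g .] }  — reduce
  I19: { [L → ( g .] }  — reduce

I4 contains reduce item [X → S .] and shift items [L → . ( g], [L → S . g X], [L → . g X], [S → . , S], [S → . g g] — shift-reduce conflict.
I8 contains reduce item [S → g g .] and shift items [L → . ( g], [L → . g X], [S → . , S], [S → . g g], [S → g . g] — shift-reduce conflict.

Answer: Yes — I4: [X → S .] vs [L → . ( g]; I8: [S → g g .] vs [L → . ( g]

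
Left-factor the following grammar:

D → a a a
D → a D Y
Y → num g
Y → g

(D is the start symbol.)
Left-factoring transforms A → αβ₁ | αβ₂ into A → αA' and A' → β₁ | β₂
(α is the longest common prefix among the alternatives). Repeat until
no nonterminal has two alternatives with a common prefix.

Round 1: D has alternatives sharing prefix 'a'. Introduce D': D → a D'
  Add: D' → a a
  Add: D' → D Y

No remaining common prefixes — done.

Resulting grammar:
D → a D'
D' → a a
D' → D Y
Y → num g
Y → g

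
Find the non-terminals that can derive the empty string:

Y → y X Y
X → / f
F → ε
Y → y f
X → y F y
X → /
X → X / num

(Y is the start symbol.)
A non-terminal is nullable if it can derive ε (the empty string): either it has an ε-production, or it has a production whose right-hand side consists entirely of nullable non-terminals.

ε-productions: F → ε
So F is immediately nullable.
No further non-terminal can be added: every production for the remaining non-terminals contains a terminal or a non-nullable non-terminal.
Nullable = { 'F' }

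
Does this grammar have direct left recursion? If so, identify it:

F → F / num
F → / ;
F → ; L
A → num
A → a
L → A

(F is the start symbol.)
Yes, F is left-recursive

Direct left recursion occurs when N → N α for some non-terminal N (the right-hand side begins with the left-hand side itself).

F → F / num: LEFT RECURSIVE (starts with F)
F → / ;: starts with '/'
F → ; L: starts with ';'
A → num: starts with num
A → a: starts with a
L → A: starts with A

The grammar has direct left recursion on: F.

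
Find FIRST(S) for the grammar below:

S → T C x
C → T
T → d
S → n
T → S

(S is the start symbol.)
To compute FIRST(S), examine every production with S on the left-hand side, reading each right-hand side left to right until a non-nullable symbol is reached.

FIRST sets of the other non-terminals involved (by the same procedure, iterated to a fixed point):
  FIRST(T) = { 'd', 'n' }

From S → T C x:
  - T is a non-terminal: add FIRST(T) \ {ε} = { 'd', 'n' }
    T is not nullable, so stop
From S → n:
  - n is a terminal: add 'n' and stop

Collecting: FIRST(S) = { 'd', 'n' }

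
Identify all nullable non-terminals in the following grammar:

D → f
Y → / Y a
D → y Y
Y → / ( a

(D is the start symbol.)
None

There are no ε-productions, so no non-terminal can derive ε.
No non-terminals are nullable.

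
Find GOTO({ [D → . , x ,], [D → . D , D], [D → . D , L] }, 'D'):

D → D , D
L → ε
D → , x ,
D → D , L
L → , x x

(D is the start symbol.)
GOTO(I, 'D') = CLOSURE({ [A → αX.β] : [A → α.Xβ] ∈ I, X = 'D' })

Items with dot before 'D', with the dot advanced:
  [D → . D , D] → [D → D . , D]
  [D → . D , L] → [D → D . , L]
Closure adds nothing (no advanced item has the dot before a non-terminal).

GOTO = { [D → D . , D], [D → D . , L] }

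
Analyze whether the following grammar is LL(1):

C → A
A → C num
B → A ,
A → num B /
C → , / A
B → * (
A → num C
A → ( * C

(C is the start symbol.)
No. Predict set conflict for C: { ',' }

A grammar is LL(1) if for each non-terminal N with multiple productions, the predict sets of those productions are pairwise disjoint, where PREDICT(N → α) = (FIRST(α) \ {ε}) ∪ (FOLLOW(N) if α ⇒* ε).

Relevant sets:
  FIRST(A) = { '(', ',', 'num' }
  FIRST(C) = { '(', ',', 'num' }

For C:
  PREDICT(C → A) = { '(', ',', 'num' }
  PREDICT(C → ',' '/' A) = { ',' }
For A:
  PREDICT(A → C num) = { '(', ',', 'num' }
  PREDICT(A → num B '/') = { 'num' }
  PREDICT(A → num C) = { 'num' }
  PREDICT(A → '(' '*' C) = { '(' }
For B:
  PREDICT(B → A ',') = { '(', ',', 'num' }
  PREDICT(B → '*' '(') = { '*' }

Conflict found: Predict set conflict for C: { ',' }
The grammar is NOT LL(1).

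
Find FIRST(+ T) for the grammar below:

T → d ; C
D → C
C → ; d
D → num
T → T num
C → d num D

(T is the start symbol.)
To compute FIRST(+ T), process the symbols left to right:
Symbol + is a terminal. Add '+' and stop.
FIRST(+ T) = { '+' }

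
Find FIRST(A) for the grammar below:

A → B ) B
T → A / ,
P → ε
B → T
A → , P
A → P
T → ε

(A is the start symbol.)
To compute FIRST(A), examine every production with A on the left-hand side, reading each right-hand side left to right until a non-nullable symbol is reached.

FIRST sets of the other non-terminals involved (by the same procedure, iterated to a fixed point):
  FIRST(B) = { ')', ',', '/', ε }
  FIRST(P) = { ε }

From A → B ) B:
  - B is a non-terminal: add FIRST(B) \ {ε} = { ')', ',', '/' }
    B is nullable, so continue to the next symbol
  - ')' is a terminal: add ')' and stop
From A → , P:
  - ',' is a terminal: add ',' and stop
From A → P:
  - P is a non-terminal: add FIRST(P) \ {ε} = { }
    P is nullable and nothing follows, so the whole right-hand side can vanish: ε ∈ FIRST(A)

Collecting: FIRST(A) = { ')', ',', '/', ε }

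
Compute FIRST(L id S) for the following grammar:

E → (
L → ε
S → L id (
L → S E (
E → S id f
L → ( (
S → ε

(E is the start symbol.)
{ '(', 'id' }

FIRST sets of the non-terminals involved (from the grammar, by fixed-point iteration):
  FIRST(L) = { '(', 'id', ε }

To compute FIRST(L id S), process the symbols left to right:
Symbol L is a non-terminal. Add FIRST(L) \ {ε} = { '(', 'id' }
L is nullable (ε ∈ FIRST(L)), continue to the next symbol.
Symbol id is a terminal. Add 'id' and stop.
FIRST(L id S) = { '(', 'id' }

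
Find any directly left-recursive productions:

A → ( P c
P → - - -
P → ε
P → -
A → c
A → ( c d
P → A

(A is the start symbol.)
A → ( P c: starts with '('
P → - - -: starts with '-'
P → ε: starts with ε
P → -: starts with '-'
A → c: starts with c
A → ( c d: starts with '('
P → A: starts with A

No direct left recursion found.

Answer: No direct left recursion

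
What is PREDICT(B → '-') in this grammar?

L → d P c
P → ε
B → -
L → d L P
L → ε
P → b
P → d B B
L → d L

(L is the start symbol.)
{ '-' }

PREDICT(B → '-') = (FIRST(RHS) \ {ε}) ∪ (FOLLOW(B) if ε ∈ FIRST(RHS), i.e. RHS ⇒* ε)
FIRST('-') = { '-' }
ε ∉ FIRST('-'), so FOLLOW(B) is not added.
PREDICT(B → '-') = { '-' }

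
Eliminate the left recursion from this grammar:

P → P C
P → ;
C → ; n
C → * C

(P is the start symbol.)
P → ; P'
P' → C P'
P' → ε
C → ; n
C → * C

P is directly left-recursive. The standard transformation for
  A → A α₁ | ... | A α_m | β₁ | ... | β_n
is
  A  → β₁ A' | ... | β_n A'
  A' → α₁ A' | ... | α_m A' | ε

P → ; becomes P → ; P'
P → P C becomes P' → C P'
Add P' → ε

Productions for other non-terminals are unchanged:
  C → ; n
  C → * C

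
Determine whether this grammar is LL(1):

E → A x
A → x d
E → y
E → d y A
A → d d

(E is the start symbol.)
Relevant sets:
  FIRST(A) = { 'd', 'x' }

For E:
  PREDICT(E → A x) = { 'd', 'x' }
  PREDICT(E → y) = { 'y' }
  PREDICT(E → d y A) = { 'd' }
For A:
  PREDICT(A → x d) = { 'x' }
  PREDICT(A → d d) = { 'd' }

Conflict found: Predict set conflict for E: { 'd' }
The grammar is NOT LL(1).

Answer: No. Predict set conflict for E: { 'd' }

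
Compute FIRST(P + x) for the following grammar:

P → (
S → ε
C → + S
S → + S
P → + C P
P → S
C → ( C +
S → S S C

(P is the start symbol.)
FIRST sets of the non-terminals involved (from the grammar, by fixed-point iteration):
  FIRST(P) = { '(', '+', ε }

To compute FIRST(P + x), process the symbols left to right:
Symbol P is a non-terminal. Add FIRST(P) \ {ε} = { '(', '+' }
P is nullable (ε ∈ FIRST(P)), continue to the next symbol.
Symbol + is a terminal. Add '+' and stop.
FIRST(P + x) = { '(', '+' }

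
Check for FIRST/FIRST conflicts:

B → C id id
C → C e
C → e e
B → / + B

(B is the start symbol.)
FIRST sets of the non-terminals at (or reachable through a nullable prefix from) the front of some alternative:
  FIRST(C) = { 'e' }

Productions for B:
  B → C id id: FIRST = { 'e' }
  B → / + B: FIRST = { '/' }
Productions for C:
  C → C e: FIRST = { 'e' }
  C → e e: FIRST = { 'e' }

Conflict for C: C → C e and C → e e
  Overlap: { 'e' }

Answer: Yes. C → C e / C → e e on { 'e' }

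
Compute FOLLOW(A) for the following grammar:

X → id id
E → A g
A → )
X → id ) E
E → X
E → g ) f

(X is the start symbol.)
To compute FOLLOW(A), find every occurrence of A on a right-hand side N → α A β: add FIRST(β) \ {ε}, and if β is empty or nullable also add FOLLOW(N). Iterate to a fixed point.

In E → A g: A is followed by g, add FIRST(g) \ {ε} = { 'g' }

Taking the union: FOLLOW(A) = { 'g' }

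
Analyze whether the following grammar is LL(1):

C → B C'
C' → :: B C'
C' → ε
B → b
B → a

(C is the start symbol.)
A grammar is LL(1) if for each non-terminal N with multiple productions, the predict sets of those productions are pairwise disjoint, where PREDICT(N → α) = (FIRST(α) \ {ε}) ∪ (FOLLOW(N) if α ⇒* ε).

Relevant sets:
  FOLLOW(C') = { $ }

For C':
  PREDICT(C' → :: B C') = { '::' }
  PREDICT(C' → ε) = { $ }
For B:
  PREDICT(B → b) = { 'b' }
  PREDICT(B → a) = { 'a' }
C has a single production, so nothing to check there.

All predict sets are disjoint. The grammar IS LL(1).

Answer: Yes, the grammar is LL(1).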